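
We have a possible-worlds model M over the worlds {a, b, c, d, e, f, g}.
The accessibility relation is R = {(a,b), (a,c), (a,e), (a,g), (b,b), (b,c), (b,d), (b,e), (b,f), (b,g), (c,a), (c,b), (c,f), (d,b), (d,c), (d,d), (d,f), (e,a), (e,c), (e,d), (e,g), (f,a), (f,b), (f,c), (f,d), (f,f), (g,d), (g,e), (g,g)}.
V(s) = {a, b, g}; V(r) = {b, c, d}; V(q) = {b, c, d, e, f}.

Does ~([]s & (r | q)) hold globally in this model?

Let φ = ~([]s & (r | q)). Evaluate φ at each world:
  a (successors {b, c, e, g}): φ is true.
  b (successors {b, c, d, e, f, g}): φ is true.
  c (successors {a, b, f}): φ is true.
  d (successors {b, c, d, f}): φ is true.
  e (successors {a, c, d, g}): φ is true.
  f (successors {a, b, c, d, f}): φ is true.
  g (successors {d, e, g}): φ is true.
For instance, at e:
  At e: []s & (r | q) is false, so ~([]s & (r | q)) is true.
    At e: []s is false, r | q is true, so []s & (r | q) is false.
      At e: []s requires s at every successor {a, c, d, g}.
        s fails at c, so []s is false at e.

Yes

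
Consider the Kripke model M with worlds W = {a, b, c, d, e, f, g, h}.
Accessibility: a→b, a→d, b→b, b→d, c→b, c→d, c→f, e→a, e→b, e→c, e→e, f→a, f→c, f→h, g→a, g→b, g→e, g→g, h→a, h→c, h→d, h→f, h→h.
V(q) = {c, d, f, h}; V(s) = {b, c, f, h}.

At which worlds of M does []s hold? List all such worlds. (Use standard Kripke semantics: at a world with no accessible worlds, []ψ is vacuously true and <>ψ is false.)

Let φ = []s. Evaluate φ at each world:
  a (successors {b, d}): φ is false.
  b (successors {b, d}): φ is false.
  c (successors {b, d, f}): φ is false.
  d (successors ∅): φ is true.
  e (successors {a, b, c, e}): φ is false.
  f (successors {a, c, h}): φ is false.
  g (successors {a, b, e, g}): φ is false.
  h (successors {a, c, d, f, h}): φ is false.
For instance, at a:
  At a: []s requires s at every successor {b, d}.
    s fails at d, so []s is false at a.
Satisfying worlds: {d}

d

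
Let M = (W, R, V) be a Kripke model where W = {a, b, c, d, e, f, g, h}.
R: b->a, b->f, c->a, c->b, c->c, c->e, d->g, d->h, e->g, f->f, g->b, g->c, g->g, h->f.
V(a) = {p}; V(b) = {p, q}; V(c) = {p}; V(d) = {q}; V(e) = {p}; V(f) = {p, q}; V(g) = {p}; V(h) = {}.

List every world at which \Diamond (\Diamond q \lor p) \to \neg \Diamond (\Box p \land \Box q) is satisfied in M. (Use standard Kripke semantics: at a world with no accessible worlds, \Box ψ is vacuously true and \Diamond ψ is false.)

a, e, g

Let φ = \Diamond (\Diamond q \lor p) \to \neg \Diamond (\Box p \land \Box q). Evaluate φ at each world:
  a (successors ∅): φ is true.
  b (successors {a, f}): φ is false.
  c (successors {a, b, c, e}): φ is false.
  d (successors {g, h}): φ is false.
  e (successors {g}): φ is true.
  f (successors {f}): φ is false.
  g (successors {b, c, g}): φ is true.
  h (successors {f}): φ is false.
For instance, at f:
  At f: \Diamond (\Diamond q \lor p) is true, \neg \Diamond (\Box p \land \Box q) is false, so \Diamond (\Diamond q \lor p) \to \neg \Diamond (\Box p \land \Box q) is false.
    At f: \Diamond (\Diamond q \lor p) requires \Diamond q \lor p at some successor in {f}.
      \Diamond q \lor p holds at f, so \Diamond (\Diamond q \lor p) is true at f.
    At f: \Diamond (\Box p \land \Box q) is true, so \neg \Diamond (\Box p \land \Box q) is false.
      At f: \Diamond (\Box p \land \Box q) requires \Box p \land \Box q at some successor in {f}.
        \Box p \land \Box q holds at f, so \Diamond (\Box p \land \Box q) is true at f.
Satisfying worlds: {a, e, g}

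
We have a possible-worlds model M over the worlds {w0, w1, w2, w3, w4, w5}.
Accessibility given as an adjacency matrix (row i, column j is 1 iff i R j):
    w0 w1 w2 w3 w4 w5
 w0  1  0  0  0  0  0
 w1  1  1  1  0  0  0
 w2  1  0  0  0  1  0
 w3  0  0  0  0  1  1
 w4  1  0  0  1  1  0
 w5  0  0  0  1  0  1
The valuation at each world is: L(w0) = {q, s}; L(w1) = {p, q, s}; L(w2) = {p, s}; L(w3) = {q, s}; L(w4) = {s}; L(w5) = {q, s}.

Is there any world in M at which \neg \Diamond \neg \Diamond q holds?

Let φ = \neg \Diamond \neg \Diamond q. Evaluate φ at each world:
  w0 (successors {w0}): φ is true.
  w1 (successors {w0, w1, w2}): φ is true.
  w2 (successors {w0, w4}): φ is true.
  w3 (successors {w4, w5}): φ is true.
  w4 (successors {w0, w3, w4}): φ is true.
  w5 (successors {w3, w5}): φ is true.
Detail at w0 (witness):
  At w0: \Diamond \neg \Diamond q is false, so \neg \Diamond \neg \Diamond q is true.
    At w0: \Diamond \neg \Diamond q requires \neg \Diamond q at some successor in {w0}.
      At w0: \neg \Diamond q is false.
    So \Diamond \neg \Diamond q is false at w0.

Yes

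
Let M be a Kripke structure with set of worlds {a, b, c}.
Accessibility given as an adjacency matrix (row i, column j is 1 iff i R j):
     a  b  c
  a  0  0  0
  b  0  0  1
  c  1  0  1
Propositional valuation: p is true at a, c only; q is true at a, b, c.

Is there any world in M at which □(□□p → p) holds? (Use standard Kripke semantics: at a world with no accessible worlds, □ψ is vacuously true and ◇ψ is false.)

Yes

Let φ = □(□□p → p). Evaluate φ at each world:
  a (successors ∅): φ is true.
  b (successors {c}): φ is true.
  c (successors {a, c}): φ is true.
Detail at a (witness):
  At a: no accessible worlds, so □(□□p → p) holds vacuously.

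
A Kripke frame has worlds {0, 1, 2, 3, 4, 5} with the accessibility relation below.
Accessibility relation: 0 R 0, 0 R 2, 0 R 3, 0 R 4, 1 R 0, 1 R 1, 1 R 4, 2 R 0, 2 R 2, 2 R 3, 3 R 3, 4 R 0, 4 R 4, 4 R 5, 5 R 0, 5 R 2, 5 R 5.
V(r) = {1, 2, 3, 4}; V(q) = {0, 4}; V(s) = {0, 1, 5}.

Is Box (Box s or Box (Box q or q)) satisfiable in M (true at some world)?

Recall that Box ψ holds at a world iff ψ holds at every accessible world, and Dia ψ holds iff ψ holds at some accessible world.
Let φ = Box (Box s or Box (Box q or q)). Evaluate φ at each world:
  0 (successors {0, 2, 3, 4}): φ is false.
  1 (successors {0, 1, 4}): φ is false.
  2 (successors {0, 2, 3}): φ is false.
  3 (successors {3}): φ is false.
  4 (successors {0, 4, 5}): φ is false.
  5 (successors {0, 2, 5}): φ is false.
For instance, at 5:
  At 5: Box (Box s or Box (Box q or q)) requires Box s or Box (Box q or q) at every successor {0, 2, 5}.
    Box s or Box (Box q or q) fails at 0, so Box (Box s or Box (Box q or q)) is false at 5.
      At 0: Box s is false, Box (Box q or q) is false, so Box s or Box (Box q or q) is false.

No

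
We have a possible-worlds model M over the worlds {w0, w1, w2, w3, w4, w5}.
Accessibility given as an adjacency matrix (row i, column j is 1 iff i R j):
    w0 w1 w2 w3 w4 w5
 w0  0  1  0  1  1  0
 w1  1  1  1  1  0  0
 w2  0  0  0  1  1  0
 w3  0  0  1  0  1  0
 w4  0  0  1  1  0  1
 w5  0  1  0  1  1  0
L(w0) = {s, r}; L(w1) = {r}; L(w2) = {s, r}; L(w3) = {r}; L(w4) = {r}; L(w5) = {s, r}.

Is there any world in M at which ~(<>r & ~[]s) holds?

No

Let φ = ~(<>r & ~[]s). Evaluate φ at each world:
  w0 (successors {w1, w3, w4}): φ is false.
  w1 (successors {w0, w1, w2, w3}): φ is false.
  w2 (successors {w3, w4}): φ is false.
  w3 (successors {w2, w4}): φ is false.
  w4 (successors {w2, w3, w5}): φ is false.
  w5 (successors {w1, w3, w4}): φ is false.
For instance, at w0:
  At w0: <>r & ~[]s is true, so ~(<>r & ~[]s) is false.
    At w0: <>r is true, ~[]s is true, so <>r & ~[]s is true.
      At w0: <>r requires r at some successor in {w1, w3, w4}.
        r holds at w1, so <>r is true at w0.
      At w0: []s is false, so ~[]s is true.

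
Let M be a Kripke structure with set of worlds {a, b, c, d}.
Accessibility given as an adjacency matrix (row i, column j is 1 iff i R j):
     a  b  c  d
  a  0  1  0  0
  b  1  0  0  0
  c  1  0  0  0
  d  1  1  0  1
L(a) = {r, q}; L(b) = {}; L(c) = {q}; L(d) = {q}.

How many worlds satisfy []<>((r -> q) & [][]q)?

1

Let φ = []<>((r -> q) & [][]q). Evaluate φ at each world:
  a (successors {b}): φ is true.
  b (successors {a}): φ is false.
  c (successors {a}): φ is false.
  d (successors {a, b, d}): φ is false.
For instance, at d:
  At d: []<>((r -> q) & [][]q) requires <>((r -> q) & [][]q) at every successor {a, b, d}.
    <>((r -> q) & [][]q) fails at a, so []<>((r -> q) & [][]q) is false at d.
      At a: <>((r -> q) & [][]q) requires (r -> q) & [][]q at some successor in {b}.
        At b: (r -> q) & [][]q is false.
      So <>((r -> q) & [][]q) is false at a.
Satisfying worlds: {a}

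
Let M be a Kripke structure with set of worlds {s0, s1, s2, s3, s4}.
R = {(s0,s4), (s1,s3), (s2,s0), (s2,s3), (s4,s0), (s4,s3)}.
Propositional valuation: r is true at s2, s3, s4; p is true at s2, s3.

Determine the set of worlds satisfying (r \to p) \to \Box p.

Recall that \Box ψ holds at a world iff ψ holds at every accessible world, and \Diamond ψ holds iff ψ holds at some accessible world.
Let φ = (r \to p) \to \Box p. Evaluate φ at each world:
  s0 (successors {s4}): φ is false.
  s1 (successors {s3}): φ is true.
  s2 (successors {s0, s3}): φ is false.
  s3 (successors ∅): φ is true.
  s4 (successors {s0, s3}): φ is true.
For instance, at s4:
  At s4: r \to p is false, \Box p is false, so (r \to p) \to \Box p is true.
    At s4: \Box p requires p at every successor {s0, s3}.
      p fails at s0, so \Box p is false at s4.
Satisfying worlds: {s1, s3, s4}

s1, s3, s4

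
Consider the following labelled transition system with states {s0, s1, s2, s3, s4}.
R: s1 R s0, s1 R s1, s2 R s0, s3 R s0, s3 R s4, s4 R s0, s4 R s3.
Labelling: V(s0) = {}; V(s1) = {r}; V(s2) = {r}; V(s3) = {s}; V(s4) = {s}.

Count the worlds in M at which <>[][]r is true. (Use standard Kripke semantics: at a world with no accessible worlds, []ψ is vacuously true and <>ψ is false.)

4

Let φ = <>[][]r. Evaluate φ at each world:
  s0 (successors ∅): φ is false.
  s1 (successors {s0, s1}): φ is true.
  s2 (successors {s0}): φ is true.
  s3 (successors {s0, s4}): φ is true.
  s4 (successors {s0, s3}): φ is true.
For instance, at s2:
  At s2: <>[][]r requires [][]r at some successor in {s0}.
    [][]r holds at s0, so <>[][]r is true at s2.
      At s0: no accessible worlds, so [][]r holds vacuously.
Satisfying worlds: {s1, s2, s3, s4}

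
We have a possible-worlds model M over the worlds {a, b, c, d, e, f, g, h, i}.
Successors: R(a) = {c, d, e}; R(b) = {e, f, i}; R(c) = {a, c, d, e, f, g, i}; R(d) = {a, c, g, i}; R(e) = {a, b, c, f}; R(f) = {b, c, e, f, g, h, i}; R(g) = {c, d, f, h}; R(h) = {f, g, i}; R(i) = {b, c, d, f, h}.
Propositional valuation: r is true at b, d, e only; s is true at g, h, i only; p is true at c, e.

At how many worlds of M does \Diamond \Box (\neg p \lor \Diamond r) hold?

Let φ = \Diamond \Box (\neg p \lor \Diamond r). Evaluate φ at each world:
  a (successors {c, d, e}): φ is true.
  b (successors {e, f, i}): φ is true.
  c (successors {a, c, d, e, f, g, i}): φ is true.
  d (successors {a, c, g, i}): φ is true.
  e (successors {a, b, c, f}): φ is true.
  f (successors {b, c, e, f, g, h, i}): φ is true.
  g (successors {c, d, f, h}): φ is true.
  h (successors {f, g, i}): φ is true.
  i (successors {b, c, d, f, h}): φ is true.
For instance, at d:
  At d: \Diamond \Box (\neg p \lor \Diamond r) requires \Box (\neg p \lor \Diamond r) at some successor in {a, c, g, i}.
    \Box (\neg p \lor \Diamond r) holds at a, so \Diamond \Box (\neg p \lor \Diamond r) is true at d.
      At a: \Box (\neg p \lor \Diamond r) requires \neg p \lor \Diamond r at every successor {c, d, e}.
        At c: \neg p \lor \Diamond r is true.
        At d: \neg p \lor \Diamond r is true.
        At e: \neg p \lor \Diamond r is true.
      So \Box (\neg p \lor \Diamond r) is true at a.
Satisfying worlds: {a, b, c, d, e, f, g, h, i}

9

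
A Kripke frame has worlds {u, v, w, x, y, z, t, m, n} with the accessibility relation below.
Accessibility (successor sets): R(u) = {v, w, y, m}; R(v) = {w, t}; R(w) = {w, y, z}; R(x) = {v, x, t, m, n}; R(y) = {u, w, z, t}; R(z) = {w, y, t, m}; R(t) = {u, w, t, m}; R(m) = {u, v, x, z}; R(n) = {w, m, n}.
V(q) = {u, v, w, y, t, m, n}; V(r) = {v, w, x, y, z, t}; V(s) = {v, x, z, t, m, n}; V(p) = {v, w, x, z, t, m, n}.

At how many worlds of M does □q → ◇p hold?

9

Let φ = □q → ◇p. Evaluate φ at each world:
  u (successors {v, w, y, m}): φ is true.
  v (successors {w, t}): φ is true.
  w (successors {w, y, z}): φ is true.
  x (successors {v, x, t, m, n}): φ is true.
  y (successors {u, w, z, t}): φ is true.
  z (successors {w, y, t, m}): φ is true.
  t (successors {u, w, t, m}): φ is true.
  m (successors {u, v, x, z}): φ is true.
  n (successors {w, m, n}): φ is true.
For instance, at n:
  At n: □q is true, ◇p is true, so □q → ◇p is true.
    At n: □q requires q at every successor {w, m, n}.
      At w: q is true.
      At m: q is true.
      At n: q is true.
    So □q is true at n.
    At n: ◇p requires p at some successor in {w, m, n}.
      p holds at w, so ◇p is true at n.
Satisfying worlds: {u, v, w, x, y, z, t, m, n}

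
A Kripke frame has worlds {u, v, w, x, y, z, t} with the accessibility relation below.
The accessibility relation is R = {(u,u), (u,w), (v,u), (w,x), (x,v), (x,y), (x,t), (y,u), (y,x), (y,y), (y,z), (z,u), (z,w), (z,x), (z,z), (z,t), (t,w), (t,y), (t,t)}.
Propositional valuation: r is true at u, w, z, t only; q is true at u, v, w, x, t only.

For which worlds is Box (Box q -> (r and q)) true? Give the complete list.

Let φ = Box (Box q -> (r and q)). Evaluate φ at each world:
  u (successors {u, w}): φ is true.
  v (successors {u}): φ is true.
  w (successors {x}): φ is true.
  x (successors {v, y, t}): φ is false.
  y (successors {u, x, y, z}): φ is true.
  z (successors {u, w, x, z, t}): φ is true.
  t (successors {w, y, t}): φ is true.
For instance, at y:
  At y: Box (Box q -> (r and q)) requires Box q -> (r and q) at every successor {u, x, y, z}.
    At u: Box q -> (r and q) is true.
    At x: Box q -> (r and q) is true.
    At y: Box q -> (r and q) is true.
    At z: Box q -> (r and q) is true.
  So Box (Box q -> (r and q)) is true at y.
Satisfying worlds: {u, v, w, y, z, t}

u, v, w, y, z, t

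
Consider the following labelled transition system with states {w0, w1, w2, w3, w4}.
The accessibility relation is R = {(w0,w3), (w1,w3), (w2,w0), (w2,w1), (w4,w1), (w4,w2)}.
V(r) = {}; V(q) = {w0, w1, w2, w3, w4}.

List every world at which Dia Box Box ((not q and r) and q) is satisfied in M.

Let φ = Dia Box Box ((not q and r) and q). Evaluate φ at each world:
  w0 (successors {w3}): φ is true.
  w1 (successors {w3}): φ is true.
  w2 (successors {w0, w1}): φ is true.
  w3 (successors ∅): φ is false.
  w4 (successors {w1, w2}): φ is true.
For instance, at w1:
  At w1: Dia Box Box ((not q and r) and q) requires Box Box ((not q and r) and q) at some successor in {w3}.
    Box Box ((not q and r) and q) holds at w3, so Dia Box Box ((not q and r) and q) is true at w1.
      At w3: no accessible worlds, so Box Box ((not q and r) and q) holds vacuously.
Satisfying worlds: {w0, w1, w2, w4}

w0, w1, w2, w4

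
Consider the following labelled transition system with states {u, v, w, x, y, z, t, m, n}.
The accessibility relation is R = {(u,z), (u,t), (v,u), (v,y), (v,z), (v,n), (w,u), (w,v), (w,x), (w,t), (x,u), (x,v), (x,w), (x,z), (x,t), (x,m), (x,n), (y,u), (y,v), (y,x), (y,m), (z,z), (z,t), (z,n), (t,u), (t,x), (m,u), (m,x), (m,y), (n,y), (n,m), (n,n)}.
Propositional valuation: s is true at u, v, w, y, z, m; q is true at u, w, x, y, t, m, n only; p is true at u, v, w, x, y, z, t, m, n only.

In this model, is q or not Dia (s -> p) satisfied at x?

Yes

At x: q is true, not Dia (s -> p) is false, so q or not Dia (s -> p) is true.
  At x: Dia (s -> p) is true, so not Dia (s -> p) is false.
    At x: Dia (s -> p) requires s -> p at some successor in {u, v, w, z, t, m, n}.
      s -> p holds at u, so Dia (s -> p) is true at x.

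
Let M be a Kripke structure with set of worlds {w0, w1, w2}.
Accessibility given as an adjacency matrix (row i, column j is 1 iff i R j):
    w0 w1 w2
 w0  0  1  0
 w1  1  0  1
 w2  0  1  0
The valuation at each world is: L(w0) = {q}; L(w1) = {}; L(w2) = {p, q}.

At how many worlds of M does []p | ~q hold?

Recall that []ψ holds at a world iff ψ holds at every accessible world, and <>ψ holds iff ψ holds at some accessible world.
Let φ = []p | ~q. Evaluate φ at each world:
  w0 (successors {w1}): φ is false.
  w1 (successors {w0, w2}): φ is true.
  w2 (successors {w1}): φ is false.
For instance, at w0:
  At w0: []p is false, ~q is false, so []p | ~q is false.
    At w0: []p requires p at every successor {w1}.
      p fails at w1, so []p is false at w0.
Satisfying worlds: {w1}

1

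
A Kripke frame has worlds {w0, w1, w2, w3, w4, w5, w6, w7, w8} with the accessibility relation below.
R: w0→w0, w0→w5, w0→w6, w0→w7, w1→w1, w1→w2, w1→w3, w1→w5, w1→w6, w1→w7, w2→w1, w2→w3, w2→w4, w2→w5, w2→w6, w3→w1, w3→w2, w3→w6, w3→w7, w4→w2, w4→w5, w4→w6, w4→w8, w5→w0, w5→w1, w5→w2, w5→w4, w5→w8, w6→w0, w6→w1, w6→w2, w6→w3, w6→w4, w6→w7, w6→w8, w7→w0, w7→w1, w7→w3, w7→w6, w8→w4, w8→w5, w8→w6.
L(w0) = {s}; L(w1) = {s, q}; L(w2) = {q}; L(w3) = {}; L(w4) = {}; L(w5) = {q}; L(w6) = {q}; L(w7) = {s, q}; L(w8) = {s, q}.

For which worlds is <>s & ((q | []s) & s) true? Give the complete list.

Let φ = <>s & ((q | []s) & s). Evaluate φ at each world:
  w0 (successors {w0, w5, w6, w7}): φ is false.
  w1 (successors {w1, w2, w3, w5, w6, w7}): φ is true.
  w2 (successors {w1, w3, w4, w5, w6}): φ is false.
  w3 (successors {w1, w2, w6, w7}): φ is false.
  w4 (successors {w2, w5, w6, w8}): φ is false.
  w5 (successors {w0, w1, w2, w4, w8}): φ is false.
  w6 (successors {w0, w1, w2, w3, w4, w7, w8}): φ is false.
  w7 (successors {w0, w1, w3, w6}): φ is true.
  w8 (successors {w4, w5, w6}): φ is false.
For instance, at w1:
  At w1: <>s is true, (q | []s) & s is true, so <>s & ((q | []s) & s) is true.
    At w1: <>s requires s at some successor in {w1, w2, w3, w5, w6, w7}.
      s holds at w1, so <>s is true at w1.
    At w1: q | []s is true, s is true, so (q | []s) & s is true.
      At w1: q is true, []s is false, so q | []s is true.
Satisfying worlds: {w1, w7}

w1, w7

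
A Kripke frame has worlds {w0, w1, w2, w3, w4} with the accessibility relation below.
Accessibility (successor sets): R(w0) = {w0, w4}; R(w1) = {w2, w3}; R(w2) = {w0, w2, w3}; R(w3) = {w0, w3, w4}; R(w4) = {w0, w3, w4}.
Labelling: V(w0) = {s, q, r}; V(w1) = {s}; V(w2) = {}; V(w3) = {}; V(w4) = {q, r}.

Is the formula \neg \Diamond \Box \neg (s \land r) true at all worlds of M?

Yes

Let φ = \neg \Diamond \Box \neg (s \land r). Evaluate φ at each world:
  w0 (successors {w0, w4}): φ is true.
  w1 (successors {w2, w3}): φ is true.
  w2 (successors {w0, w2, w3}): φ is true.
  w3 (successors {w0, w3, w4}): φ is true.
  w4 (successors {w0, w3, w4}): φ is true.
For instance, at w4:
  At w4: \Diamond \Box \neg (s \land r) is false, so \neg \Diamond \Box \neg (s \land r) is true.
    At w4: \Diamond \Box \neg (s \land r) requires \Box \neg (s \land r) at some successor in {w0, w3, w4}.
      At w0: \Box \neg (s \land r) is false.
      At w3: \Box \neg (s \land r) is false.
      At w4: \Box \neg (s \land r) is false.
    So \Diamond \Box \neg (s \land r) is false at w4.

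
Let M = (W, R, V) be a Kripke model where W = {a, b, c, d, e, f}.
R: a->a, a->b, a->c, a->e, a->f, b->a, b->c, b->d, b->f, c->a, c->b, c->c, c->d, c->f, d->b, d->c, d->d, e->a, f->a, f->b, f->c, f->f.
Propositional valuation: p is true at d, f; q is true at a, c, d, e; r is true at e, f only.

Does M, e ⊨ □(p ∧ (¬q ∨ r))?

No

At e: □(p ∧ (¬q ∨ r)) requires p ∧ (¬q ∨ r) at every successor {a}.
  p ∧ (¬q ∨ r) fails at a, so □(p ∧ (¬q ∨ r)) is false at e.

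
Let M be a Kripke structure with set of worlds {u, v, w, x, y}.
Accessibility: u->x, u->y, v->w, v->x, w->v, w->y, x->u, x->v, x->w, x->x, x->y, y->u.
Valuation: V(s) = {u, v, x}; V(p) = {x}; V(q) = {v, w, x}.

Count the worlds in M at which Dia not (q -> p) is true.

Let φ = Dia not (q -> p). Evaluate φ at each world:
  u (successors {x, y}): φ is false.
  v (successors {w, x}): φ is true.
  w (successors {v, y}): φ is true.
  x (successors {u, v, w, x, y}): φ is true.
  y (successors {u}): φ is false.
For instance, at x:
  At x: Dia not (q -> p) requires not (q -> p) at some successor in {u, v, w, x, y}.
    not (q -> p) holds at v, so Dia not (q -> p) is true at x.
Satisfying worlds: {v, w, x}

3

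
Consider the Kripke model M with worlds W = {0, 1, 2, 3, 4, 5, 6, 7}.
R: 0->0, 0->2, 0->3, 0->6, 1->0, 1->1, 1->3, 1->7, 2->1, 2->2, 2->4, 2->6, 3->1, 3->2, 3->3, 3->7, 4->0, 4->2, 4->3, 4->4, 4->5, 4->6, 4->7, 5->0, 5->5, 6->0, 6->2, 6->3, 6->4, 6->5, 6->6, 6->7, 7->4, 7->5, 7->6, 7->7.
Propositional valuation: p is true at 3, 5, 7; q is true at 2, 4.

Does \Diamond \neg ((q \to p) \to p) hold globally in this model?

Let φ = \Diamond \neg ((q \to p) \to p). Evaluate φ at each world:
  0 (successors {0, 2, 3, 6}): φ is true.
  1 (successors {0, 1, 3, 7}): φ is true.
  2 (successors {1, 2, 4, 6}): φ is true.
  3 (successors {1, 2, 3, 7}): φ is true.
  4 (successors {0, 2, 3, 4, 5, 6, 7}): φ is true.
  5 (successors {0, 5}): φ is true.
  6 (successors {0, 2, 3, 4, 5, 6, 7}): φ is true.
  7 (successors {4, 5, 6, 7}): φ is true.
For instance, at 4:
  At 4: \Diamond \neg ((q \to p) \to p) requires \neg ((q \to p) \to p) at some successor in {0, 2, 3, 4, 5, 6, 7}.
    \neg ((q \to p) \to p) holds at 0, so \Diamond \neg ((q \to p) \to p) is true at 4.

Yes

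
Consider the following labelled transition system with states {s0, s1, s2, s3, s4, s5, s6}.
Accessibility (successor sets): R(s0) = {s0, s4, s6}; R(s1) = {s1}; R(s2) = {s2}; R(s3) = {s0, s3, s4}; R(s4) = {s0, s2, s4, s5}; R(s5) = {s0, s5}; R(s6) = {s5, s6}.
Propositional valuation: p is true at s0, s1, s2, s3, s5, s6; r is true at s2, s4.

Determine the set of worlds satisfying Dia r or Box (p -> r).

s0, s2, s3, s4

Let φ = Dia r or Box (p -> r). Evaluate φ at each world:
  s0 (successors {s0, s4, s6}): φ is true.
  s1 (successors {s1}): φ is false.
  s2 (successors {s2}): φ is true.
  s3 (successors {s0, s3, s4}): φ is true.
  s4 (successors {s0, s2, s4, s5}): φ is true.
  s5 (successors {s0, s5}): φ is false.
  s6 (successors {s5, s6}): φ is false.
For instance, at s6:
  At s6: Dia r is false, Box (p -> r) is false, so Dia r or Box (p -> r) is false.
    At s6: Dia r requires r at some successor in {s5, s6}.
      At s5: r is false.
      At s6: r is false.
    So Dia r is false at s6.
    At s6: Box (p -> r) requires p -> r at every successor {s5, s6}.
      p -> r fails at s5, so Box (p -> r) is false at s6.
Satisfying worlds: {s0, s2, s3, s4}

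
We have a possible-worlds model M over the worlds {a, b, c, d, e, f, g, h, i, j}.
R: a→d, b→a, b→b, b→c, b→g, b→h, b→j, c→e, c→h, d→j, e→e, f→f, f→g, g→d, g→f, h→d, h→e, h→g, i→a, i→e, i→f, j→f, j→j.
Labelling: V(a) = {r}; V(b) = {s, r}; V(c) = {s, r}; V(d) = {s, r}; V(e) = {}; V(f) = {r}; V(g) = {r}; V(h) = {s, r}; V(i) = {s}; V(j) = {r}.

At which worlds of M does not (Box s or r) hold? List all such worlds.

e, i

Let φ = not (Box s or r). Evaluate φ at each world:
  a (successors {d}): φ is false.
  b (successors {a, b, c, g, h, j}): φ is false.
  c (successors {e, h}): φ is false.
  d (successors {j}): φ is false.
  e (successors {e}): φ is true.
  f (successors {f, g}): φ is false.
  g (successors {d, f}): φ is false.
  h (successors {d, e, g}): φ is false.
  i (successors {a, e, f}): φ is true.
  j (successors {f, j}): φ is false.
For instance, at f:
  At f: Box s or r is true, so not (Box s or r) is false.
    At f: Box s is false, r is true, so Box s or r is true.
      At f: Box s requires s at every successor {f, g}.
        s fails at f, so Box s is false at f.
Satisfying worlds: {e, i}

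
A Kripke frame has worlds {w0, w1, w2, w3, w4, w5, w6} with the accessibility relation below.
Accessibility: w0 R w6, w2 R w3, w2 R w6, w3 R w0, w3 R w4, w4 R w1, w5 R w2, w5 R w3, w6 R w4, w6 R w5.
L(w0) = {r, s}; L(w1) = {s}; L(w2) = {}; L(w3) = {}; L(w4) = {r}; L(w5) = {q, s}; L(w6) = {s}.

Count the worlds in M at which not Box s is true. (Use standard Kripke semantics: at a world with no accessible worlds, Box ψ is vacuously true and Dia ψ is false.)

4

Let φ = not Box s. Evaluate φ at each world:
  w0 (successors {w6}): φ is false.
  w1 (successors ∅): φ is false.
  w2 (successors {w3, w6}): φ is true.
  w3 (successors {w0, w4}): φ is true.
  w4 (successors {w1}): φ is false.
  w5 (successors {w2, w3}): φ is true.
  w6 (successors {w4, w5}): φ is true.
For instance, at w5:
  At w5: Box s is false, so not Box s is true.
    At w5: Box s requires s at every successor {w2, w3}.
      s fails at w2, so Box s is false at w5.
Satisfying worlds: {w2, w3, w5, w6}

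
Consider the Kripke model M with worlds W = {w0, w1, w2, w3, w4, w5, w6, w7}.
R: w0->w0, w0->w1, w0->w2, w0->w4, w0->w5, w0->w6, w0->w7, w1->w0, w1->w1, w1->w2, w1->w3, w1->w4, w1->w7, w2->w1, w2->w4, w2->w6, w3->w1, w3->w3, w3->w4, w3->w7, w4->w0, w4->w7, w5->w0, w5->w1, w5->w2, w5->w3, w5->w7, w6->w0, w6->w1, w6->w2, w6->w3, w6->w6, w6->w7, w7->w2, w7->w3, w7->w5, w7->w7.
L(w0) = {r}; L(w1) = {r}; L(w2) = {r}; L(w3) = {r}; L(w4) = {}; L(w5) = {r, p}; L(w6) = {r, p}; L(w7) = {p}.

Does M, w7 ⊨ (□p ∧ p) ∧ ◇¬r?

At w7: □p ∧ p is false, ◇¬r is true, so (□p ∧ p) ∧ ◇¬r is false.
  At w7: □p is false, p is true, so □p ∧ p is false.
    At w7: □p requires p at every successor {w2, w3, w5, w7}.
      p fails at w2, so □p is false at w7.
  At w7: ◇¬r requires ¬r at some successor in {w2, w3, w5, w7}.
    ¬r holds at w7, so ◇¬r is true at w7.

No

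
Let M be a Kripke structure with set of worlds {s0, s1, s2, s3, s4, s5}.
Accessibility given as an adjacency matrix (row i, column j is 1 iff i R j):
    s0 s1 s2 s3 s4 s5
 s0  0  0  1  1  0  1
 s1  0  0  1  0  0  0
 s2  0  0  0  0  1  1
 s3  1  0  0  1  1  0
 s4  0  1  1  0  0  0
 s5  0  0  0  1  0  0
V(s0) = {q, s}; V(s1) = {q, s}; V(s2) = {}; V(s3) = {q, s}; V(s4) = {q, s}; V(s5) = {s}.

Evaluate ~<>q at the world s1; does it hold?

Yes

At s1: <>q is false, so ~<>q is true.
  At s1: <>q requires q at some successor in {s2}.
    At s2: q is false.
  So <>q is false at s1.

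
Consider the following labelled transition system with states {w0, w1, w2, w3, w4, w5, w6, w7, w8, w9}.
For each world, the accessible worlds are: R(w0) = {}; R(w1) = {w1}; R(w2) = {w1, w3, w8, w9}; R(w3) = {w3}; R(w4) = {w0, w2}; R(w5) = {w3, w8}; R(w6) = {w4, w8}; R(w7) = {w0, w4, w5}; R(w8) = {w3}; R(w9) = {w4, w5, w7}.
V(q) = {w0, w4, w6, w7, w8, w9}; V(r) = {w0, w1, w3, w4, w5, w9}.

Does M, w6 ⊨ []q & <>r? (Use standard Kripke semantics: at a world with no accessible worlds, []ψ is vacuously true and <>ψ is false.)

Yes

Recall that []ψ holds at a world iff ψ holds at every accessible world, and <>ψ holds iff ψ holds at some accessible world.
At w6: []q is true, <>r is true, so []q & <>r is true.
  At w6: []q requires q at every successor {w4, w8}.
    At w4: q is true.
    At w8: q is true.
  So []q is true at w6.
  At w6: <>r requires r at some successor in {w4, w8}.
    r holds at w4, so <>r is true at w6.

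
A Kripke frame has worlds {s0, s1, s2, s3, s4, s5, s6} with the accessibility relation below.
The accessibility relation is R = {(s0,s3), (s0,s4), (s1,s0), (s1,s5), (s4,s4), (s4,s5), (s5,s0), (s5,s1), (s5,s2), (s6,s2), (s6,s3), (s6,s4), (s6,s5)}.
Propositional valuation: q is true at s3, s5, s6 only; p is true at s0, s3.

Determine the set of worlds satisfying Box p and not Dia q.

Recall that Box ψ holds at a world iff ψ holds at every accessible world, and Dia ψ holds iff ψ holds at some accessible world.
Let φ = Box p and not Dia q. Evaluate φ at each world:
  s0 (successors {s3, s4}): φ is false.
  s1 (successors {s0, s5}): φ is false.
  s2 (successors ∅): φ is true.
  s3 (successors ∅): φ is true.
  s4 (successors {s4, s5}): φ is false.
  s5 (successors {s0, s1, s2}): φ is false.
  s6 (successors {s2, s3, s4, s5}): φ is false.
For instance, at s0:
  At s0: Box p is false, not Dia q is false, so Box p and not Dia q is false.
    At s0: Box p requires p at every successor {s3, s4}.
      p fails at s4, so Box p is false at s0.
    At s0: Dia q is true, so not Dia q is false.
      At s0: Dia q requires q at some successor in {s3, s4}.
        q holds at s3, so Dia q is true at s0.
Satisfying worlds: {s2, s3}

s2, s3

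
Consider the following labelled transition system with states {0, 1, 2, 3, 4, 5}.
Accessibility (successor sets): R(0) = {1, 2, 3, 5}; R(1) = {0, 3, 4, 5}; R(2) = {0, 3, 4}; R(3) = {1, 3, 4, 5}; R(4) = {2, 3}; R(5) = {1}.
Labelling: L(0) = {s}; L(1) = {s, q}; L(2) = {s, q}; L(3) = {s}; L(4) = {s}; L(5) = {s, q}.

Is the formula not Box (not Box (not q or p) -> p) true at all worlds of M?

Yes

Recall that Box ψ holds at a world iff ψ holds at every accessible world, and Dia ψ holds iff ψ holds at some accessible world.
Let φ = not Box (not Box (not q or p) -> p). Evaluate φ at each world:
  0 (successors {1, 2, 3, 5}): φ is true.
  1 (successors {0, 3, 4, 5}): φ is true.
  2 (successors {0, 3, 4}): φ is true.
  3 (successors {1, 3, 4, 5}): φ is true.
  4 (successors {2, 3}): φ is true.
  5 (successors {1}): φ is true.
For instance, at 3:
  At 3: Box (not Box (not q or p) -> p) is false, so not Box (not Box (not q or p) -> p) is true.
    At 3: Box (not Box (not q or p) -> p) requires not Box (not q or p) -> p at every successor {1, 3, 4, 5}.
      not Box (not q or p) -> p fails at 1, so Box (not Box (not q or p) -> p) is false at 3.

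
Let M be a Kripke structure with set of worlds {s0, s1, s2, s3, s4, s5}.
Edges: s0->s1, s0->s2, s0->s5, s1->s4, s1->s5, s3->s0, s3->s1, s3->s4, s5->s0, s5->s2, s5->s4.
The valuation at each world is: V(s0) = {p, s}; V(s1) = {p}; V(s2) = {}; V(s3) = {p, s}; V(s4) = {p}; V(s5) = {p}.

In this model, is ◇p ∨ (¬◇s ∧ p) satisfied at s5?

Yes

At s5: ◇p is true, ¬◇s ∧ p is false, so ◇p ∨ (¬◇s ∧ p) is true.
  At s5: ◇p requires p at some successor in {s0, s2, s4}.
    p holds at s0, so ◇p is true at s5.
  At s5: ¬◇s is false, p is true, so ¬◇s ∧ p is false.
    At s5: ◇s is true, so ¬◇s is false.
      At s5: ◇s requires s at some successor in {s0, s2, s4}.
        s holds at s0, so ◇s is true at s5.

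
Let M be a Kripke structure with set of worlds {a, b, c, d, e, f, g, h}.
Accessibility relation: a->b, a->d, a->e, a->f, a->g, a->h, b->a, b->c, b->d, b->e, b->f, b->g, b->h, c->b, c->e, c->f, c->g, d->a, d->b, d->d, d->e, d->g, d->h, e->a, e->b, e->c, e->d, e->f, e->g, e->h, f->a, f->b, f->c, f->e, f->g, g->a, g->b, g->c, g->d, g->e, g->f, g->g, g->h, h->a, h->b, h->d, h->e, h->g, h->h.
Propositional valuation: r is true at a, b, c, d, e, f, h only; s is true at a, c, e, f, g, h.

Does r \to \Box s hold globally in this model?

Let φ = r \to \Box s. Evaluate φ at each world:
  a (successors {b, d, e, f, g, h}): φ is false.
  b (successors {a, c, d, e, f, g, h}): φ is false.
  c (successors {b, e, f, g}): φ is false.
  d (successors {a, b, d, e, g, h}): φ is false.
  e (successors {a, b, c, d, f, g, h}): φ is false.
  f (successors {a, b, c, e, g}): φ is false.
  g (successors {a, b, c, d, e, f, g, h}): φ is true.
  h (successors {a, b, d, e, g, h}): φ is false.
Detail at a (counterexample):
  At a: r is true, \Box s is false, so r \to \Box s is false.
    At a: \Box s requires s at every successor {b, d, e, f, g, h}.
      s fails at b, so \Box s is false at a.

No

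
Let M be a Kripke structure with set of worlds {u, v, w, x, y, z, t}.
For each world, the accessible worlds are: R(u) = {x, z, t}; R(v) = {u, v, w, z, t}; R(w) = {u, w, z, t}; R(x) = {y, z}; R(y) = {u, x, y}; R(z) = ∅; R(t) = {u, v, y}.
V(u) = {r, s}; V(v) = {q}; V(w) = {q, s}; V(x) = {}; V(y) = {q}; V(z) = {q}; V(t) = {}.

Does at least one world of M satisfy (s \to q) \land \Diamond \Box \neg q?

Yes

Let φ = (s \to q) \land \Diamond \Box \neg q. Evaluate φ at each world:
  u (successors {x, z, t}): φ is false.
  v (successors {u, v, w, z, t}): φ is true.
  w (successors {u, w, z, t}): φ is true.
  x (successors {y, z}): φ is true.
  y (successors {u, x, y}): φ is false.
  z (successors ∅): φ is false.
  t (successors {u, v, y}): φ is false.
Detail at v (witness):
  At v: s \to q is true, \Diamond \Box \neg q is true, so (s \to q) \land \Diamond \Box \neg q is true.
    At v: \Diamond \Box \neg q requires \Box \neg q at some successor in {u, v, w, z, t}.
      \Box \neg q holds at z, so \Diamond \Box \neg q is true at v.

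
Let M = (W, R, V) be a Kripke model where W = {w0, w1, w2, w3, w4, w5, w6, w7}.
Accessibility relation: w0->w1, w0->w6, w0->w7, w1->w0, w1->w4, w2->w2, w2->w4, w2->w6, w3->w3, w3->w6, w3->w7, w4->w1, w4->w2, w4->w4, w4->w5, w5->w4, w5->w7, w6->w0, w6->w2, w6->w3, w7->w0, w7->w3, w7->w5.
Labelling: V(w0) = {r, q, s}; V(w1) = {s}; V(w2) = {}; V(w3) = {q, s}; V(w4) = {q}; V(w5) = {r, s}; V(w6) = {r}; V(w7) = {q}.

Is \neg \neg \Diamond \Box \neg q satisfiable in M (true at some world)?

No

Recall that \Box ψ holds at a world iff ψ holds at every accessible world, and \Diamond ψ holds iff ψ holds at some accessible world.
Let φ = \neg \neg \Diamond \Box \neg q. Evaluate φ at each world:
  w0 (successors {w1, w6, w7}): φ is false.
  w1 (successors {w0, w4}): φ is false.
  w2 (successors {w2, w4, w6}): φ is false.
  w3 (successors {w3, w6, w7}): φ is false.
  w4 (successors {w1, w2, w4, w5}): φ is false.
  w5 (successors {w4, w7}): φ is false.
  w6 (successors {w0, w2, w3}): φ is false.
  w7 (successors {w0, w3, w5}): φ is false.
For instance, at w5:
  At w5: \neg \Diamond \Box \neg q is true, so \neg \neg \Diamond \Box \neg q is false.
    At w5: \Diamond \Box \neg q is false, so \neg \Diamond \Box \neg q is true.
      At w5: \Diamond \Box \neg q requires \Box \neg q at some successor in {w4, w7}.
        At w4: \Box \neg q is false.
        At w7: \Box \neg q is false.
      So \Diamond \Box \neg q is false at w5.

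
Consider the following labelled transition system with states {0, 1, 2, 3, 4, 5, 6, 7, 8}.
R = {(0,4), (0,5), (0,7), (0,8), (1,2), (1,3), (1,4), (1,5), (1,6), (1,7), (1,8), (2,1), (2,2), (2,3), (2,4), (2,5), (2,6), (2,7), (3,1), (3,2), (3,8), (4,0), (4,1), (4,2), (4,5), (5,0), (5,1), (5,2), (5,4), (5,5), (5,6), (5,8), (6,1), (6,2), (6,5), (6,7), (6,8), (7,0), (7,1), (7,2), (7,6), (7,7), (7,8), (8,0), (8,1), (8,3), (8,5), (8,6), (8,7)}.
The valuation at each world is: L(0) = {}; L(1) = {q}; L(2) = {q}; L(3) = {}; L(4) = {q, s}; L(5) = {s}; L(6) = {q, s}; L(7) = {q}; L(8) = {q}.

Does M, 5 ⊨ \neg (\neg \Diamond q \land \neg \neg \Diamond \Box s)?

Yes

At 5: \neg \Diamond q \land \neg \neg \Diamond \Box s is false, so \neg (\neg \Diamond q \land \neg \neg \Diamond \Box s) is true.
  At 5: \neg \Diamond q is false, \neg \neg \Diamond \Box s is false, so \neg \Diamond q \land \neg \neg \Diamond \Box s is false.
    At 5: \Diamond q is true, so \neg \Diamond q is false.
      At 5: \Diamond q requires q at some successor in {0, 1, 2, 4, 5, 6, 8}.
        q holds at 1, so \Diamond q is true at 5.
    At 5: \neg \Diamond \Box s is true, so \neg \neg \Diamond \Box s is false.
      At 5: \Diamond \Box s is false, so \neg \Diamond \Box s is true.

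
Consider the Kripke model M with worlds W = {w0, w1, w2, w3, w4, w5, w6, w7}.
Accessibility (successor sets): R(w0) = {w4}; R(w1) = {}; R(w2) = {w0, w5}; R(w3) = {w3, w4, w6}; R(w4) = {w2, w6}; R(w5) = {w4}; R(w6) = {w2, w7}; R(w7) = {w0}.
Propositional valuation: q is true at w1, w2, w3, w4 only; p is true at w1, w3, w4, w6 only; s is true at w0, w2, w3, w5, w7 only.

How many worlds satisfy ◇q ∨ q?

7

Let φ = ◇q ∨ q. Evaluate φ at each world:
  w0 (successors {w4}): φ is true.
  w1 (successors ∅): φ is true.
  w2 (successors {w0, w5}): φ is true.
  w3 (successors {w3, w4, w6}): φ is true.
  w4 (successors {w2, w6}): φ is true.
  w5 (successors {w4}): φ is true.
  w6 (successors {w2, w7}): φ is true.
  w7 (successors {w0}): φ is false.
For instance, at w3:
  At w3: ◇q is true, q is true, so ◇q ∨ q is true.
    At w3: ◇q requires q at some successor in {w3, w4, w6}.
      q holds at w3, so ◇q is true at w3.
Satisfying worlds: {w0, w1, w2, w3, w4, w5, w6}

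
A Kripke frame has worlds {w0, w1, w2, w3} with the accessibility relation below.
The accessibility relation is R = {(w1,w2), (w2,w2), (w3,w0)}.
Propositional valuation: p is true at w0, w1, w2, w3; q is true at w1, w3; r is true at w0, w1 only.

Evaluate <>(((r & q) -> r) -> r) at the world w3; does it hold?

At w3: <>(((r & q) -> r) -> r) requires ((r & q) -> r) -> r at some successor in {w0}.
  ((r & q) -> r) -> r holds at w0, so <>(((r & q) -> r) -> r) is true at w3.

Yes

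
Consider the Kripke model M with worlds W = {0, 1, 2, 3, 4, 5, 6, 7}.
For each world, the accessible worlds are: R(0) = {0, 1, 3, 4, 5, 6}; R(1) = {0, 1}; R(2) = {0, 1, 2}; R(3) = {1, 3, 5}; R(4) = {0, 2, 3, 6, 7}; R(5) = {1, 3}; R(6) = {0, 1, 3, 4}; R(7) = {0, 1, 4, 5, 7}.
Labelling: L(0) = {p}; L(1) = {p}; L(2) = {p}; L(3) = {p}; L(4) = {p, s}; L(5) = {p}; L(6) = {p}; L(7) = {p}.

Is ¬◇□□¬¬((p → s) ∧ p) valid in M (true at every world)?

Let φ = ¬◇□□¬¬((p → s) ∧ p). Evaluate φ at each world:
  0 (successors {0, 1, 3, 4, 5, 6}): φ is true.
  1 (successors {0, 1}): φ is true.
  2 (successors {0, 1, 2}): φ is true.
  3 (successors {1, 3, 5}): φ is true.
  4 (successors {0, 2, 3, 6, 7}): φ is true.
  5 (successors {1, 3}): φ is true.
  6 (successors {0, 1, 3, 4}): φ is true.
  7 (successors {0, 1, 4, 5, 7}): φ is true.
For instance, at 4:
  At 4: ◇□□¬¬((p → s) ∧ p) is false, so ¬◇□□¬¬((p → s) ∧ p) is true.
    At 4: ◇□□¬¬((p → s) ∧ p) requires □□¬¬((p → s) ∧ p) at some successor in {0, 2, 3, 6, 7}.
      At 0: □□¬¬((p → s) ∧ p) is false.
      At 2: □□¬¬((p → s) ∧ p) is false.
      At 3: □□¬¬((p → s) ∧ p) is false.
      At 6: □□¬¬((p → s) ∧ p) is false.
      At 7: □□¬¬((p → s) ∧ p) is false.
    So ◇□□¬¬((p → s) ∧ p) is false at 4.

Yes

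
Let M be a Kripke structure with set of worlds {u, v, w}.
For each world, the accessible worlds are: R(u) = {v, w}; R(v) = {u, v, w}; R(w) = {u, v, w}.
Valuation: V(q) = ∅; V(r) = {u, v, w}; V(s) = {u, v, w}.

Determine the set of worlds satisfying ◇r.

u, v, w

Let φ = ◇r. Evaluate φ at each world:
  u (successors {v, w}): φ is true.
  v (successors {u, v, w}): φ is true.
  w (successors {u, v, w}): φ is true.
For instance, at v:
  At v: ◇r requires r at some successor in {u, v, w}.
    r holds at u, so ◇r is true at v.
Satisfying worlds: {u, v, w}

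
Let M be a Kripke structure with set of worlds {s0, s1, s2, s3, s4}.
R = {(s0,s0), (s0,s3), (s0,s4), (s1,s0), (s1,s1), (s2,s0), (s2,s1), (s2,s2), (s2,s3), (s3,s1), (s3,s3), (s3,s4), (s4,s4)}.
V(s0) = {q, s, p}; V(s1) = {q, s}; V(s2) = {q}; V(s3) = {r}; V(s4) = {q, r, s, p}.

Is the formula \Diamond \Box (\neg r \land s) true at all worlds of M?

Recall that \Box ψ holds at a world iff ψ holds at every accessible world, and \Diamond ψ holds iff ψ holds at some accessible world.
Let φ = \Diamond \Box (\neg r \land s). Evaluate φ at each world:
  s0 (successors {s0, s3, s4}): φ is false.
  s1 (successors {s0, s1}): φ is true.
  s2 (successors {s0, s1, s2, s3}): φ is true.
  s3 (successors {s1, s3, s4}): φ is true.
  s4 (successors {s4}): φ is false.
Detail at s0 (counterexample):
  At s0: \Diamond \Box (\neg r \land s) requires \Box (\neg r \land s) at some successor in {s0, s3, s4}.
    At s0: \Box (\neg r \land s) is false.
    At s3: \Box (\neg r \land s) is false.
    At s4: \Box (\neg r \land s) is false.
  So \Diamond \Box (\neg r \land s) is false at s0.

No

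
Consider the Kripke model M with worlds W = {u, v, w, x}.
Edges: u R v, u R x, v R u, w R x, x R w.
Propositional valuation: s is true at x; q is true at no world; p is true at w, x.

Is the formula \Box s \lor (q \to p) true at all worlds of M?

Recall that \Box ψ holds at a world iff ψ holds at every accessible world, and \Diamond ψ holds iff ψ holds at some accessible world.
Let φ = \Box s \lor (q \to p). Evaluate φ at each world:
  u (successors {v, x}): φ is true.
  v (successors {u}): φ is true.
  w (successors {x}): φ is true.
  x (successors {w}): φ is true.
For instance, at x:
  At x: \Box s is false, q \to p is true, so \Box s \lor (q \to p) is true.
    At x: \Box s requires s at every successor {w}.
      s fails at w, so \Box s is false at x.

Yes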